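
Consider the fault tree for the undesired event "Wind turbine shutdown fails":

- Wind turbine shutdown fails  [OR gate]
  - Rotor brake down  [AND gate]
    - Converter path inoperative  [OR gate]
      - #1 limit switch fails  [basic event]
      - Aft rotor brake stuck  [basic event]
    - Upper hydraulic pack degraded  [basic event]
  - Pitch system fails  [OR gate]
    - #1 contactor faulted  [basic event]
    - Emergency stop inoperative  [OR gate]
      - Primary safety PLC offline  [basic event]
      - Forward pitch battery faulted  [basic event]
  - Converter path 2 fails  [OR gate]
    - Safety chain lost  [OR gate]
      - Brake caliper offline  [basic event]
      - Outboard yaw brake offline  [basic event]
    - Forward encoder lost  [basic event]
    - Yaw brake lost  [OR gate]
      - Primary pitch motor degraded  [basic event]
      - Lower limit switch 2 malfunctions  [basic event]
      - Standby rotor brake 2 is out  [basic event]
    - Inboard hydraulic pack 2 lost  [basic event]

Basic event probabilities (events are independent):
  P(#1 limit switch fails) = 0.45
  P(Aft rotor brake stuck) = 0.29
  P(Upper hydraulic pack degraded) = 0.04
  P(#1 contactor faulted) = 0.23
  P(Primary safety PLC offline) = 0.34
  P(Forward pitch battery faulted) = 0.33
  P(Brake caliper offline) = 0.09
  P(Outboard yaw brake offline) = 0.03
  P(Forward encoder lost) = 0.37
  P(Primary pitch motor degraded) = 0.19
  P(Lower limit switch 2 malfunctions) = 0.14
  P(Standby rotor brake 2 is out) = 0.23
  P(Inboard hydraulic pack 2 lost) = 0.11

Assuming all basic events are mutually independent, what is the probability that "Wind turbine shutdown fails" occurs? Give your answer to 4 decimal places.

0.9118

P(Converter path inoperative) [OR] = 1 − (1−0.45) × (1−0.29) = 0.609500
P(Rotor brake down) [AND] = 0.609500 × 0.04 = 0.024380
P(Emergency stop inoperative) [OR] = 1 − (1−0.34) × (1−0.33) = 0.557800
P(Pitch system fails) [OR] = 1 − (1−0.23) × (1−0.557800) = 0.659506
P(Safety chain lost) [OR] = 1 − (1−0.09) × (1−0.03) = 0.117300
P(Yaw brake lost) [OR] = 1 − (1−0.19) × (1−0.14) × (1−0.23) = 0.463618
P(Converter path 2 fails) [OR] = 1 − (1−0.117300) × (1−0.37) × (1−0.463618) × (1−0.11) = 0.734529
P(Wind turbine shutdown fails) [OR] = 1 − (1−0.024380) × (1−0.659506) × (1−0.734529) = 0.911812
Rounded to 4 decimal places: P(Wind turbine shutdown fails) ≈ 0.9118.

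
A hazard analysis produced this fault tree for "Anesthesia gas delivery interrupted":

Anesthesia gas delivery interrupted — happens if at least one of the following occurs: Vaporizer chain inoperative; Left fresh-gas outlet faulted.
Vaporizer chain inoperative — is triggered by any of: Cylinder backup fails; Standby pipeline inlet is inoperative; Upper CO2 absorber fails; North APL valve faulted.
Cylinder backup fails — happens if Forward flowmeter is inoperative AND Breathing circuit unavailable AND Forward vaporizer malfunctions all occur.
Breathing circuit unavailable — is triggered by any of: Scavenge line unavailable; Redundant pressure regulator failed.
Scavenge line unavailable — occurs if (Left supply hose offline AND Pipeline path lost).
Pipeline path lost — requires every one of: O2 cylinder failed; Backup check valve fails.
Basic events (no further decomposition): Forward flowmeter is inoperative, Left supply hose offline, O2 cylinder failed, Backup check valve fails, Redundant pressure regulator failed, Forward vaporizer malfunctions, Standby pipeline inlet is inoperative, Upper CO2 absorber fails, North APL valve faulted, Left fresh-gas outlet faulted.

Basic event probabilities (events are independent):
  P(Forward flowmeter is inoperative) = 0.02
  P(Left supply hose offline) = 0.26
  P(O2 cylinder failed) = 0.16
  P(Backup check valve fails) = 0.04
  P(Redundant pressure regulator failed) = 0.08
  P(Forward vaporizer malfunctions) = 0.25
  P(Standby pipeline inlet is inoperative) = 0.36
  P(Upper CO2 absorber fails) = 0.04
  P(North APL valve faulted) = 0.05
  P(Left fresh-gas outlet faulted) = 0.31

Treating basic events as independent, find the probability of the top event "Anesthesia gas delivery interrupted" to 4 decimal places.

P(Pipeline path lost) [AND] = 0.16 × 0.04 = 0.006400
P(Scavenge line unavailable) [AND] = 0.26 × 0.006400 = 0.001664
P(Breathing circuit unavailable) [OR] = 1 − (1−0.001664) × (1−0.08) = 0.081531
P(Cylinder backup fails) [AND] = 0.02 × 0.081531 × 0.25 = 0.000408
P(Vaporizer chain inoperative) [OR] = 1 − (1−0.000408) × (1−0.36) × (1−0.04) × (1−0.05) = 0.416558
P(Anesthesia gas delivery interrupted) [OR] = 1 − (1−0.416558) × (1−0.31) = 0.597425
Rounded to 4 decimal places: P(Anesthesia gas delivery interrupted) ≈ 0.5974.

0.5974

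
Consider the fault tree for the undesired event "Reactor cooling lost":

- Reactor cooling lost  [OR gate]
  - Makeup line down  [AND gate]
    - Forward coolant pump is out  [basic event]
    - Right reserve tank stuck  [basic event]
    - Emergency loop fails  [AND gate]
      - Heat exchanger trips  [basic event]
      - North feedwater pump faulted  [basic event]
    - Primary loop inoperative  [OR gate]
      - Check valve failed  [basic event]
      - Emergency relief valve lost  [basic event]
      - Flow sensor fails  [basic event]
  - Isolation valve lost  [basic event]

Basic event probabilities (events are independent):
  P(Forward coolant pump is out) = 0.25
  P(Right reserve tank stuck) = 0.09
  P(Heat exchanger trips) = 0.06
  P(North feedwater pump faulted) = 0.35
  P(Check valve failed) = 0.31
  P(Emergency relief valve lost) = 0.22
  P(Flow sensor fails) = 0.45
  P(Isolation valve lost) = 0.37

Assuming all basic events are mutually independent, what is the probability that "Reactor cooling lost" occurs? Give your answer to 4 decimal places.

0.3702

P(Emergency loop fails) [AND] = 0.06 × 0.35 = 0.021000
P(Primary loop inoperative) [OR] = 1 − (1−0.31) × (1−0.22) × (1−0.45) = 0.703990
P(Makeup line down) [AND] = 0.25 × 0.09 × 0.021000 × 0.703990 = 0.000333
P(Reactor cooling lost) [OR] = 1 − (1−0.000333) × (1−0.37) = 0.370210
Rounded to 4 decimal places: P(Reactor cooling lost) ≈ 0.3702.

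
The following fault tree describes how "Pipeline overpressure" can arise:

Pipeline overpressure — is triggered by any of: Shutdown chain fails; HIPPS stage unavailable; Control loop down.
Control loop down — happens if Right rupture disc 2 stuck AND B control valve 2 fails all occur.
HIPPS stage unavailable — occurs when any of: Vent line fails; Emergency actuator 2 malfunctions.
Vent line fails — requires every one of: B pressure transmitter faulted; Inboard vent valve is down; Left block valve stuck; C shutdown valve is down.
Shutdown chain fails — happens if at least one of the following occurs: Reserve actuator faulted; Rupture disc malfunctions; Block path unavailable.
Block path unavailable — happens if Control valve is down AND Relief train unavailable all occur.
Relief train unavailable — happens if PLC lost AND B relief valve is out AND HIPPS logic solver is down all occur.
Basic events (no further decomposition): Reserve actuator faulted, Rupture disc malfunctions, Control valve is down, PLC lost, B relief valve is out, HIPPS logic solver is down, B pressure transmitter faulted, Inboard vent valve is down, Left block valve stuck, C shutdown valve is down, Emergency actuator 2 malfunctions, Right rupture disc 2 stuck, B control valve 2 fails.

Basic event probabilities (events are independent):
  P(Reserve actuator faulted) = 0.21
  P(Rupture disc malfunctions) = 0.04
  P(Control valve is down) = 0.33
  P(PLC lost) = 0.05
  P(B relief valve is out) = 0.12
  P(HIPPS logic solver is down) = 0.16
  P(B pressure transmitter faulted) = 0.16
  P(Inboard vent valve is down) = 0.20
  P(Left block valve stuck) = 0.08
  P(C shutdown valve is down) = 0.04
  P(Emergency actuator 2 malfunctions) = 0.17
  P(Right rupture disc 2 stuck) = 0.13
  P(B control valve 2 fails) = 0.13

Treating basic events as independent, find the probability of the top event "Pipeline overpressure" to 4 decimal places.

0.3814

P(Relief train unavailable) [AND] = 0.05 × 0.12 × 0.16 = 0.000960
P(Block path unavailable) [AND] = 0.33 × 0.000960 = 0.000317
P(Shutdown chain fails) [OR] = 1 − (1−0.21) × (1−0.04) × (1−0.000317) = 0.241840
P(Vent line fails) [AND] = 0.16 × 0.20 × 0.08 × 0.04 = 0.000102
P(HIPPS stage unavailable) [OR] = 1 − (1−0.000102) × (1−0.17) = 0.170085
P(Control loop down) [AND] = 0.13 × 0.13 = 0.016900
P(Pipeline overpressure) [OR] = 1 − (1−0.241840) × (1−0.170085) × (1−0.016900) = 0.381425
Rounded to 4 decimal places: P(Pipeline overpressure) ≈ 0.3814.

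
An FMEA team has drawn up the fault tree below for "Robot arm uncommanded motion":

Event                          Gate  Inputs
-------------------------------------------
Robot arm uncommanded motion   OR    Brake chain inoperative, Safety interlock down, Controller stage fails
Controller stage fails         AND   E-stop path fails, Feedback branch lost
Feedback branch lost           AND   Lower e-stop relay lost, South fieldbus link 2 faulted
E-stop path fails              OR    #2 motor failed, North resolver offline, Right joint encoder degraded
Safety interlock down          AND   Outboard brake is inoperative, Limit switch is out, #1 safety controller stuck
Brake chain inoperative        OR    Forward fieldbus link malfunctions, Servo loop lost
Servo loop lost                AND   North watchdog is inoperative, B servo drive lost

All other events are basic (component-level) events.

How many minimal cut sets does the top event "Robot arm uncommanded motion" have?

Servo loop lost [AND]: one cut set from each child combined → 1 × 1 = 1 cut set(s).
Brake chain inoperative [OR]: union of children's cut sets → 2 cut set(s).
Safety interlock down [AND]: one cut set from each child combined → 1 × 1 × 1 = 1 cut set(s).
E-stop path fails [OR]: union of children's cut sets → 3 cut set(s).
Feedback branch lost [AND]: one cut set from each child combined → 1 × 1 = 1 cut set(s).
Controller stage fails [AND]: one cut set from each child combined → 3 × 1 = 3 cut set(s).
Robot arm uncommanded motion [OR]: union of children's cut sets → 6 cut set(s).
Minimal cut sets: {Forward fieldbus link malfunctions}; {B servo drive lost, North watchdog is inoperative}; {#1 safety controller stuck, Limit switch is out, Outboard brake is inoperative}; {#2 motor failed, Lower e-stop relay lost, South fieldbus link 2 faulted}; {Lower e-stop relay lost, North resolver offline, South fieldbus link 2 faulted}; {Lower e-stop relay lost, Right joint encoder degraded, South fieldbus link 2 faulted}.

6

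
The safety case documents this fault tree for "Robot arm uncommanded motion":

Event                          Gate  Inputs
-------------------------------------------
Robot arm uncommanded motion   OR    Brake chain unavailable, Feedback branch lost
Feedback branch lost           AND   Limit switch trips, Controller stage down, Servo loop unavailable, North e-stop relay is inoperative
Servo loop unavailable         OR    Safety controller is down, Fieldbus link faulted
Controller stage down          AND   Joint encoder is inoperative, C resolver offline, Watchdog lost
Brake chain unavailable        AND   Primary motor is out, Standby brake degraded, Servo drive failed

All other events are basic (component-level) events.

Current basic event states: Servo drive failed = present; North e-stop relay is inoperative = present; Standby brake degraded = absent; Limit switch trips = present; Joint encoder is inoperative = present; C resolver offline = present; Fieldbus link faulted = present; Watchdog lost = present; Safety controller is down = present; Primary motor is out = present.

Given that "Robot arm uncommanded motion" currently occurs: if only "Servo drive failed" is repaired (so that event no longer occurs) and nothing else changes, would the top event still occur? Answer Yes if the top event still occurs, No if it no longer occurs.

Yes

Counterfactual: set "Servo drive failed" to not occurred.
Brake chain unavailable [AND]: Primary motor is out=occurs, Standby brake degraded=not, Servo drive failed=not → not all inputs occur → does not occur.
Controller stage down [AND]: Joint encoder is inoperative=occurs, C resolver offline=occurs, Watchdog lost=occurs → all inputs occur → occurs.
Servo loop unavailable [OR]: Safety controller is down=occurs, Fieldbus link faulted=occurs → at least one input occurs → occurs.
Feedback branch lost [AND]: Limit switch trips=occurs, Controller stage down=occurs, Servo loop unavailable=occurs, North e-stop relay is inoperative=occurs → all inputs occur → occurs.
Robot arm uncommanded motion [OR]: Brake chain unavailable=not, Feedback branch lost=occurs → at least one input occurs → occurs.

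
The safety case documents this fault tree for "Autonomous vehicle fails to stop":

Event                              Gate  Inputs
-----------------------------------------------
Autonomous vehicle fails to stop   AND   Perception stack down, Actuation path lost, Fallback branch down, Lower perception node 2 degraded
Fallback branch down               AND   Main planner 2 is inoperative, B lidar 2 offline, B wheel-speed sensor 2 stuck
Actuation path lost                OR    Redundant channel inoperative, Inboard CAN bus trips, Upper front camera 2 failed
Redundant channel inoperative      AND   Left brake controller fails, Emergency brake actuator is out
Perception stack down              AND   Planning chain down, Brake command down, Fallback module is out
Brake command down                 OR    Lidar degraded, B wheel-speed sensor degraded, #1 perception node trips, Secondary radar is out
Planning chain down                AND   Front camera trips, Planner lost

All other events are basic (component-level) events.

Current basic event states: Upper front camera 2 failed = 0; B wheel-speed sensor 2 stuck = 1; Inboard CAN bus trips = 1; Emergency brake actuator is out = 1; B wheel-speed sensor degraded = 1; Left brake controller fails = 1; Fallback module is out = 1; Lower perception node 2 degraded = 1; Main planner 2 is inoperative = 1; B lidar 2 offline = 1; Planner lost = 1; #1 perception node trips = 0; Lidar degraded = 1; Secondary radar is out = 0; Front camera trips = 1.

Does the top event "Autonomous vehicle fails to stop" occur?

Planning chain down [AND]: Front camera trips=occurs, Planner lost=occurs → all inputs occur → occurs.
Brake command down [OR]: Lidar degraded=occurs, B wheel-speed sensor degraded=occurs, #1 perception node trips=not, Secondary radar is out=not → at least one input occurs → occurs.
Perception stack down [AND]: Planning chain down=occurs, Brake command down=occurs, Fallback module is out=occurs → all inputs occur → occurs.
Redundant channel inoperative [AND]: Left brake controller fails=occurs, Emergency brake actuator is out=occurs → all inputs occur → occurs.
Actuation path lost [OR]: Redundant channel inoperative=occurs, Inboard CAN bus trips=occurs, Upper front camera 2 failed=not → at least one input occurs → occurs.
Fallback branch down [AND]: Main planner 2 is inoperative=occurs, B lidar 2 offline=occurs, B wheel-speed sensor 2 stuck=occurs → all inputs occur → occurs.
Autonomous vehicle fails to stop [AND]: Perception stack down=occurs, Actuation path lost=occurs, Fallback branch down=occurs, Lower perception node 2 degraded=occurs → all inputs occur → occurs.

Yes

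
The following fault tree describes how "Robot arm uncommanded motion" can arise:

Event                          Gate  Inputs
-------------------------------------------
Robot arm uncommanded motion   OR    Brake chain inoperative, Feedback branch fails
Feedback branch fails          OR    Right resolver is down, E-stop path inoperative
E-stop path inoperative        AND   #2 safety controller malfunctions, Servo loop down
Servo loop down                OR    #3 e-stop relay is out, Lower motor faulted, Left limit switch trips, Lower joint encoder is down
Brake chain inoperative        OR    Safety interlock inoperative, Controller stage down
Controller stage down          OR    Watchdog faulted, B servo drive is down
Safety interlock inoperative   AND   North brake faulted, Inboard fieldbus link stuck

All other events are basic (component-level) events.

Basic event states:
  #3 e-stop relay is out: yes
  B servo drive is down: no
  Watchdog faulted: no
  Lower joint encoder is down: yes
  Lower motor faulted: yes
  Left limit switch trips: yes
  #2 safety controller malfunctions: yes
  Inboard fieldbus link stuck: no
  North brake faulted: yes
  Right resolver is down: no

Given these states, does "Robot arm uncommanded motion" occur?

Yes

Safety interlock inoperative [AND]: North brake faulted=occurs, Inboard fieldbus link stuck=not → not all inputs occur → does not occur.
Controller stage down [OR]: Watchdog faulted=not, B servo drive is down=not → no input occurs → does not occur.
Brake chain inoperative [OR]: Safety interlock inoperative=not, Controller stage down=not → no input occurs → does not occur.
Servo loop down [OR]: #3 e-stop relay is out=occurs, Lower motor faulted=occurs, Left limit switch trips=occurs, Lower joint encoder is down=occurs → at least one input occurs → occurs.
E-stop path inoperative [AND]: #2 safety controller malfunctions=occurs, Servo loop down=occurs → all inputs occur → occurs.
Feedback branch fails [OR]: Right resolver is down=not, E-stop path inoperative=occurs → at least one input occurs → occurs.
Robot arm uncommanded motion [OR]: Brake chain inoperative=not, Feedback branch fails=occurs → at least one input occurs → occurs.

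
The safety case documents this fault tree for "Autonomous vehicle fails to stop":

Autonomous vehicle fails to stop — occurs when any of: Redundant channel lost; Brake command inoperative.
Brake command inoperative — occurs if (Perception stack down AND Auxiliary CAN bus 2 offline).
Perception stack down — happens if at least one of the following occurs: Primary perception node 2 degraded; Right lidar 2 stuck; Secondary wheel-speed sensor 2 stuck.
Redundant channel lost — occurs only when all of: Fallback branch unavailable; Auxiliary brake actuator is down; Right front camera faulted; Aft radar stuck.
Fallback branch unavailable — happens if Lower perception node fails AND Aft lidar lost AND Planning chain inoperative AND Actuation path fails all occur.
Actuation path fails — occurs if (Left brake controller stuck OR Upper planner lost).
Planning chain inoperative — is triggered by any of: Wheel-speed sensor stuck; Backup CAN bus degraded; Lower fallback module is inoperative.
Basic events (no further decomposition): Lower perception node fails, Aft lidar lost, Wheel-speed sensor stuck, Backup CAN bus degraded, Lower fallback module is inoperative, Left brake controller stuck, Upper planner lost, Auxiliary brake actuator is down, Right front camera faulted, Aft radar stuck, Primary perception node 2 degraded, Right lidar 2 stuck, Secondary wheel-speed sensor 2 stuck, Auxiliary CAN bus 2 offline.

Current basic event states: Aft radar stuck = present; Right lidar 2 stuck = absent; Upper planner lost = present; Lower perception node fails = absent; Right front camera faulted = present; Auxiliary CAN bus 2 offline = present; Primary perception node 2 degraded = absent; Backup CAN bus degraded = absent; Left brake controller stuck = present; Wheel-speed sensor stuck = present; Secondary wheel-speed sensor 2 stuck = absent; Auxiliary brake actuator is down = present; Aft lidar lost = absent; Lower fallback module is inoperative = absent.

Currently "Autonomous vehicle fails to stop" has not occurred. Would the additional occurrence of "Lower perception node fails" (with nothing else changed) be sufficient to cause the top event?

Counterfactual: set "Lower perception node fails" to occurred.
Planning chain inoperative [OR]: Wheel-speed sensor stuck=occurs, Backup CAN bus degraded=not, Lower fallback module is inoperative=not → at least one input occurs → occurs.
Actuation path fails [OR]: Left brake controller stuck=occurs, Upper planner lost=occurs → at least one input occurs → occurs.
Fallback branch unavailable [AND]: Lower perception node fails=occurs, Aft lidar lost=not, Planning chain inoperative=occurs, Actuation path fails=occurs → not all inputs occur → does not occur.
Redundant channel lost [AND]: Fallback branch unavailable=not, Auxiliary brake actuator is down=occurs, Right front camera faulted=occurs, Aft radar stuck=occurs → not all inputs occur → does not occur.
Perception stack down [OR]: Primary perception node 2 degraded=not, Right lidar 2 stuck=not, Secondary wheel-speed sensor 2 stuck=not → no input occurs → does not occur.
Brake command inoperative [AND]: Perception stack down=not, Auxiliary CAN bus 2 offline=occurs → not all inputs occur → does not occur.
Autonomous vehicle fails to stop [OR]: Redundant channel lost=not, Brake command inoperative=not → no input occurs → does not occur.

No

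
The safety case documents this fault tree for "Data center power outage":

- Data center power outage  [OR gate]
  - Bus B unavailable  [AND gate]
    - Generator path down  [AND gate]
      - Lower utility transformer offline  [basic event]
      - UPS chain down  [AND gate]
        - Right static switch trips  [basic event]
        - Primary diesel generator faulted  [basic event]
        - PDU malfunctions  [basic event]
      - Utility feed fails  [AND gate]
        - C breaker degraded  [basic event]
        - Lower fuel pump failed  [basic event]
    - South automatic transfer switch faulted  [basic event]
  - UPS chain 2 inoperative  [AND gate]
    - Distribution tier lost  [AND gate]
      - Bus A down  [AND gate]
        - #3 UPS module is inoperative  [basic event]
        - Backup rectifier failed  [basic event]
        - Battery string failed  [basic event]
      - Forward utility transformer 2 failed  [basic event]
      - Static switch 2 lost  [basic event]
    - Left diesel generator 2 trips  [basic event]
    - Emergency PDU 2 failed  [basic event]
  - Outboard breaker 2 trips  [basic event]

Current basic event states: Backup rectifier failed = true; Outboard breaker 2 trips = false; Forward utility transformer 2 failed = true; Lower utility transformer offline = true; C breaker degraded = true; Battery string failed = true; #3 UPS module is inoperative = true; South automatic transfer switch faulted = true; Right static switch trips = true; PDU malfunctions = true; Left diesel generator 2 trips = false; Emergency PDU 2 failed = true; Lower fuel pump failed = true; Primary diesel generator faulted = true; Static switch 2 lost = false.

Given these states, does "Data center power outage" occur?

UPS chain down [AND]: Right static switch trips=occurs, Primary diesel generator faulted=occurs, PDU malfunctions=occurs → all inputs occur → occurs.
Utility feed fails [AND]: C breaker degraded=occurs, Lower fuel pump failed=occurs → all inputs occur → occurs.
Generator path down [AND]: Lower utility transformer offline=occurs, UPS chain down=occurs, Utility feed fails=occurs → all inputs occur → occurs.
Bus B unavailable [AND]: Generator path down=occurs, South automatic transfer switch faulted=occurs → all inputs occur → occurs.
Bus A down [AND]: #3 UPS module is inoperative=occurs, Backup rectifier failed=occurs, Battery string failed=occurs → all inputs occur → occurs.
Distribution tier lost [AND]: Bus A down=occurs, Forward utility transformer 2 failed=occurs, Static switch 2 lost=not → not all inputs occur → does not occur.
UPS chain 2 inoperative [AND]: Distribution tier lost=not, Left diesel generator 2 trips=not, Emergency PDU 2 failed=occurs → not all inputs occur → does not occur.
Data center power outage [OR]: Bus B unavailable=occurs, UPS chain 2 inoperative=not, Outboard breaker 2 trips=not → at least one input occurs → occurs.

Yes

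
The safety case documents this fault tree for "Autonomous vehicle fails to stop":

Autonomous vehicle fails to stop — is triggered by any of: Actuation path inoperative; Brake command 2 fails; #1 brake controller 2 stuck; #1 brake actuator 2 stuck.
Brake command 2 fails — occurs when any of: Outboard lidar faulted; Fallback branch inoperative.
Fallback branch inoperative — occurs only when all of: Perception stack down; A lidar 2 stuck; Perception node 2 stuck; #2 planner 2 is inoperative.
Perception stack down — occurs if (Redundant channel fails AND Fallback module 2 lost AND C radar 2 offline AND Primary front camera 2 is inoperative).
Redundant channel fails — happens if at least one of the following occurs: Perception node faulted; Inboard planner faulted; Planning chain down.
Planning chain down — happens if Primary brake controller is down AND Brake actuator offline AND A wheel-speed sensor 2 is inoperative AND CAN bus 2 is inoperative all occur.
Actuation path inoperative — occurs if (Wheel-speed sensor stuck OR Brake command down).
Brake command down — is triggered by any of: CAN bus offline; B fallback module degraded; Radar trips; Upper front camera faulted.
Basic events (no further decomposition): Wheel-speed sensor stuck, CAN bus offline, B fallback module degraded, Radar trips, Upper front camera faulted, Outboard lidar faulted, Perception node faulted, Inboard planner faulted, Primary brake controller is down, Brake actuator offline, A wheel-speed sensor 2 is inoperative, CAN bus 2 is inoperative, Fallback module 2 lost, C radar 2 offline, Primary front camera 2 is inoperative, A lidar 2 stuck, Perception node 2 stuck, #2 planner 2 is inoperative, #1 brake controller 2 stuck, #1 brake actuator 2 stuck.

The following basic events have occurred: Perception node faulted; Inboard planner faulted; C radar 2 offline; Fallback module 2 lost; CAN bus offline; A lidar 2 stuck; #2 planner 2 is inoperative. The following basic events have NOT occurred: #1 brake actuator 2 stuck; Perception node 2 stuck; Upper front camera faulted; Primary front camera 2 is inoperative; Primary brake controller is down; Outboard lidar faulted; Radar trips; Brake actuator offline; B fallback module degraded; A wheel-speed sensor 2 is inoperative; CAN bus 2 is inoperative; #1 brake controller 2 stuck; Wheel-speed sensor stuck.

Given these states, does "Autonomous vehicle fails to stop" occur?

Brake command down [OR]: CAN bus offline=occurs, B fallback module degraded=not, Radar trips=not, Upper front camera faulted=not → at least one input occurs → occurs.
Actuation path inoperative [OR]: Wheel-speed sensor stuck=not, Brake command down=occurs → at least one input occurs → occurs.
Planning chain down [AND]: Primary brake controller is down=not, Brake actuator offline=not, A wheel-speed sensor 2 is inoperative=not, CAN bus 2 is inoperative=not → not all inputs occur → does not occur.
Redundant channel fails [OR]: Perception node faulted=occurs, Inboard planner faulted=occurs, Planning chain down=not → at least one input occurs → occurs.
Perception stack down [AND]: Redundant channel fails=occurs, Fallback module 2 lost=occurs, C radar 2 offline=occurs, Primary front camera 2 is inoperative=not → not all inputs occur → does not occur.
Fallback branch inoperative [AND]: Perception stack down=not, A lidar 2 stuck=occurs, Perception node 2 stuck=not, #2 planner 2 is inoperative=occurs → not all inputs occur → does not occur.
Brake command 2 fails [OR]: Outboard lidar faulted=not, Fallback branch inoperative=not → no input occurs → does not occur.
Autonomous vehicle fails to stop [OR]: Actuation path inoperative=occurs, Brake command 2 fails=not, #1 brake controller 2 stuck=not, #1 brake actuator 2 stuck=not → at least one input occurs → occurs.

Yes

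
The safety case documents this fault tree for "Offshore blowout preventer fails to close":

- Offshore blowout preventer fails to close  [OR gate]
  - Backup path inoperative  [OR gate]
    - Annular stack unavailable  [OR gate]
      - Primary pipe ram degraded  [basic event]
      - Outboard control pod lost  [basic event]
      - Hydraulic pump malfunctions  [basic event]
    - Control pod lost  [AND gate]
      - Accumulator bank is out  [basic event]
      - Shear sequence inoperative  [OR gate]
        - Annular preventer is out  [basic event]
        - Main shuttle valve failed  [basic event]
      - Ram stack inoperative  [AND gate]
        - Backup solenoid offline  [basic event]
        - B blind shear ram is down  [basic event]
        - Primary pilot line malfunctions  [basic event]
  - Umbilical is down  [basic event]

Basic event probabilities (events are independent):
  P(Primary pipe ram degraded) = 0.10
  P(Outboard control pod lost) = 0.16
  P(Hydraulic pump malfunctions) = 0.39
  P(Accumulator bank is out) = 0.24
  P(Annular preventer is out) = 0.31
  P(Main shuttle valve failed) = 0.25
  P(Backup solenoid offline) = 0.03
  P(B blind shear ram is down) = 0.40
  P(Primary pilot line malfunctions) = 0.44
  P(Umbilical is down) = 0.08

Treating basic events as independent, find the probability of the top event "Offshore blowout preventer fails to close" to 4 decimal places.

0.5760

P(Annular stack unavailable) [OR] = 1 − (1−0.10) × (1−0.16) × (1−0.39) = 0.538840
P(Shear sequence inoperative) [OR] = 1 − (1−0.31) × (1−0.25) = 0.482500
P(Ram stack inoperative) [AND] = 0.03 × 0.40 × 0.44 = 0.005280
P(Control pod lost) [AND] = 0.24 × 0.482500 × 0.005280 = 0.000611
P(Backup path inoperative) [OR] = 1 − (1−0.538840) × (1−0.000611) = 0.539122
P(Offshore blowout preventer fails to close) [OR] = 1 − (1−0.539122) × (1−0.08) = 0.575992
Rounded to 4 decimal places: P(Offshore blowout preventer fails to close) ≈ 0.5760.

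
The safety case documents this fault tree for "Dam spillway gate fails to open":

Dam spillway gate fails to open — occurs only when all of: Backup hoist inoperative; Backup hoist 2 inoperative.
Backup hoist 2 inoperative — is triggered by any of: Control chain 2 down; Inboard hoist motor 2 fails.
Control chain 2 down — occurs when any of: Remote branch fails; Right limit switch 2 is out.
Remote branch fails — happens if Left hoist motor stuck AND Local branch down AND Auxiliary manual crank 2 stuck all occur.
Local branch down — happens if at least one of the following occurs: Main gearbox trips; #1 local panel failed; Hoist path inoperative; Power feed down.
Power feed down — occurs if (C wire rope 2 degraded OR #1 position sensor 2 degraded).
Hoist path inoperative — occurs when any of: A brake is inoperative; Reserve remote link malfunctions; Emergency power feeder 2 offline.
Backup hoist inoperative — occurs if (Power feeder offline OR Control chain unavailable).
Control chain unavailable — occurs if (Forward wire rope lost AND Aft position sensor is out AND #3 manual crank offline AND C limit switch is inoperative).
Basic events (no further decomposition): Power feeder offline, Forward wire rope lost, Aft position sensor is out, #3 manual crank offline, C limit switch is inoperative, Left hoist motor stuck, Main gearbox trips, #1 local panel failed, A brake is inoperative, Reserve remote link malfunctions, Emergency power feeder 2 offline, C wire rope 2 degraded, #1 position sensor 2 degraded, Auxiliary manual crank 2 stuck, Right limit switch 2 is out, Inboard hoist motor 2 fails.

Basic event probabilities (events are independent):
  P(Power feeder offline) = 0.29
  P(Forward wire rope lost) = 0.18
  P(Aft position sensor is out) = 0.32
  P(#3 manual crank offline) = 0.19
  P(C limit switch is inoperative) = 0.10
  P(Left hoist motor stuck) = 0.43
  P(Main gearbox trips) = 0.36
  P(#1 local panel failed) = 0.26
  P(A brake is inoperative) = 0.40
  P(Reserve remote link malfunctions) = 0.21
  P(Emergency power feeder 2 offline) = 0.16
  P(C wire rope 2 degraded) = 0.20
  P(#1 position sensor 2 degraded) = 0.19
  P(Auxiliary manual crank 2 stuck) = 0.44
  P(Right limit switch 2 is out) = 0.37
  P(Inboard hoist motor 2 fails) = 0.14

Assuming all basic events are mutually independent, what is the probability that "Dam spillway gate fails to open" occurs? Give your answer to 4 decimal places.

0.1594

P(Control chain unavailable) [AND] = 0.18 × 0.32 × 0.19 × 0.10 = 0.001094
P(Backup hoist inoperative) [OR] = 1 − (1−0.29) × (1−0.001094) = 0.290777
P(Hoist path inoperative) [OR] = 1 − (1−0.40) × (1−0.21) × (1−0.16) = 0.601840
P(Power feed down) [OR] = 1 − (1−0.20) × (1−0.19) = 0.352000
P(Local branch down) [OR] = 1 − (1−0.36) × (1−0.26) × (1−0.601840) × (1−0.352000) = 0.877808
P(Remote branch fails) [AND] = 0.43 × 0.877808 × 0.44 = 0.166081
P(Control chain 2 down) [OR] = 1 − (1−0.166081) × (1−0.37) = 0.474631
P(Backup hoist 2 inoperative) [OR] = 1 − (1−0.474631) × (1−0.14) = 0.548183
P(Dam spillway gate fails to open) [AND] = 0.290777 × 0.548183 = 0.159399
Rounded to 4 decimal places: P(Dam spillway gate fails to open) ≈ 0.1594.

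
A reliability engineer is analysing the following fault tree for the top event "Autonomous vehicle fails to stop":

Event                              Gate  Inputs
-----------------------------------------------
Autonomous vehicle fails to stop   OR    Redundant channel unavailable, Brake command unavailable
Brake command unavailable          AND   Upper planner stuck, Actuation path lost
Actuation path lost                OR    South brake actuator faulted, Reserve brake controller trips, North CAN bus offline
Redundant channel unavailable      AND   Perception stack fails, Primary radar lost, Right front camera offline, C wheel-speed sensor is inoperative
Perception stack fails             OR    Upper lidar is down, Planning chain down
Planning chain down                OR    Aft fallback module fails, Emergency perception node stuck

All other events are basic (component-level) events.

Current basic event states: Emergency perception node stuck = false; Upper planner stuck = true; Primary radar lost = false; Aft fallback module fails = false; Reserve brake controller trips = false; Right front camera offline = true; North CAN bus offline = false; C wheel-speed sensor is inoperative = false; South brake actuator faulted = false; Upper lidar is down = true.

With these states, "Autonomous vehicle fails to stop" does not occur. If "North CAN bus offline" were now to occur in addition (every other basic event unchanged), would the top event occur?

Counterfactual: set "North CAN bus offline" to occurred.
Planning chain down [OR]: Aft fallback module fails=not, Emergency perception node stuck=not → no input occurs → does not occur.
Perception stack fails [OR]: Upper lidar is down=occurs, Planning chain down=not → at least one input occurs → occurs.
Redundant channel unavailable [AND]: Perception stack fails=occurs, Primary radar lost=not, Right front camera offline=occurs, C wheel-speed sensor is inoperative=not → not all inputs occur → does not occur.
Actuation path lost [OR]: South brake actuator faulted=not, Reserve brake controller trips=not, North CAN bus offline=occurs → at least one input occurs → occurs.
Brake command unavailable [AND]: Upper planner stuck=occurs, Actuation path lost=occurs → all inputs occur → occurs.
Autonomous vehicle fails to stop [OR]: Redundant channel unavailable=not, Brake command unavailable=occurs → at least one input occurs → occurs.

Yes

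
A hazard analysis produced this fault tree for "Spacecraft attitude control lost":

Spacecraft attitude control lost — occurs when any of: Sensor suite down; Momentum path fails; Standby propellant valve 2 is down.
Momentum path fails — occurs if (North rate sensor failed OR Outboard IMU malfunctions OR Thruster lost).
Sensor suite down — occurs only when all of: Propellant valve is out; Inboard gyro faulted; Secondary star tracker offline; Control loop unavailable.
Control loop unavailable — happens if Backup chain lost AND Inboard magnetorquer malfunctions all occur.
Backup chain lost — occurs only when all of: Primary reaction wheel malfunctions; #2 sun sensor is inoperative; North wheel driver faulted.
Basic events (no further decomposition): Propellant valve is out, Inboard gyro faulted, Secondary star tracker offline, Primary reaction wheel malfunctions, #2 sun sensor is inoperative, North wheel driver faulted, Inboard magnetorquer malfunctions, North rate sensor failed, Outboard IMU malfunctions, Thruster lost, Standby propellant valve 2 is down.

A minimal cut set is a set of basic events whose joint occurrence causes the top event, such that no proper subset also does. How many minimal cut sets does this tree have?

Backup chain lost [AND]: one cut set from each child combined → 1 × 1 × 1 = 1 cut set(s).
Control loop unavailable [AND]: one cut set from each child combined → 1 × 1 = 1 cut set(s).
Sensor suite down [AND]: one cut set from each child combined → 1 × 1 × 1 × 1 = 1 cut set(s).
Momentum path fails [OR]: union of children's cut sets → 3 cut set(s).
Spacecraft attitude control lost [OR]: union of children's cut sets → 5 cut set(s).
Minimal cut sets: {#2 sun sensor is inoperative, Inboard gyro faulted, Inboard magnetorquer malfunctions, North wheel driver faulted, Primary reaction wheel malfunctions, Propellant valve is out, Secondary star tracker offline}; {North rate sensor failed}; {Outboard IMU malfunctions}; {Thruster lost}; {Standby propellant valve 2 is down}.

5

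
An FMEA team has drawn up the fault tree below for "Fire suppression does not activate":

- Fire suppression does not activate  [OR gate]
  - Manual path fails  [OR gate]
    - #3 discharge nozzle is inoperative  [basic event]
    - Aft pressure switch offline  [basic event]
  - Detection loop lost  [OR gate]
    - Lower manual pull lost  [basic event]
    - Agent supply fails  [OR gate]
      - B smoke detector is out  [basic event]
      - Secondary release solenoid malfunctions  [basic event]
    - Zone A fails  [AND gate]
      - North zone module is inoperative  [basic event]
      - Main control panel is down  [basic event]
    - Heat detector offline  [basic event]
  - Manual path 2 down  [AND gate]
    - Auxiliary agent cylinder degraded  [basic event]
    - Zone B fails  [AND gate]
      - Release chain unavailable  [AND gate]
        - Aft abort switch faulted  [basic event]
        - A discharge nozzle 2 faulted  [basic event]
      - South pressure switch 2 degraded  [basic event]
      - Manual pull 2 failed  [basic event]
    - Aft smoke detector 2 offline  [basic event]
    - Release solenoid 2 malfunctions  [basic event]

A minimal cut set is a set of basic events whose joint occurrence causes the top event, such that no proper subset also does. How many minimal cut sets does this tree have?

8

Manual path fails [OR]: union of children's cut sets → 2 cut set(s).
Agent supply fails [OR]: union of children's cut sets → 2 cut set(s).
Zone A fails [AND]: one cut set from each child combined → 1 × 1 = 1 cut set(s).
Detection loop lost [OR]: union of children's cut sets → 5 cut set(s).
Release chain unavailable [AND]: one cut set from each child combined → 1 × 1 = 1 cut set(s).
Zone B fails [AND]: one cut set from each child combined → 1 × 1 × 1 = 1 cut set(s).
Manual path 2 down [AND]: one cut set from each child combined → 1 × 1 × 1 × 1 = 1 cut set(s).
Fire suppression does not activate [OR]: union of children's cut sets → 8 cut set(s).
Minimal cut sets: {#3 discharge nozzle is inoperative}; {Aft pressure switch offline}; {Lower manual pull lost}; {B smoke detector is out}; {Secondary release solenoid malfunctions}; {Main control panel is down, North zone module is inoperative}; {Heat detector offline}; {A discharge nozzle 2 faulted, Aft abort switch faulted, Aft smoke detector 2 offline, Auxiliary agent cylinder degraded, Manual pull 2 failed, Release solenoid 2 malfunctions, South pressure switch 2 degraded}.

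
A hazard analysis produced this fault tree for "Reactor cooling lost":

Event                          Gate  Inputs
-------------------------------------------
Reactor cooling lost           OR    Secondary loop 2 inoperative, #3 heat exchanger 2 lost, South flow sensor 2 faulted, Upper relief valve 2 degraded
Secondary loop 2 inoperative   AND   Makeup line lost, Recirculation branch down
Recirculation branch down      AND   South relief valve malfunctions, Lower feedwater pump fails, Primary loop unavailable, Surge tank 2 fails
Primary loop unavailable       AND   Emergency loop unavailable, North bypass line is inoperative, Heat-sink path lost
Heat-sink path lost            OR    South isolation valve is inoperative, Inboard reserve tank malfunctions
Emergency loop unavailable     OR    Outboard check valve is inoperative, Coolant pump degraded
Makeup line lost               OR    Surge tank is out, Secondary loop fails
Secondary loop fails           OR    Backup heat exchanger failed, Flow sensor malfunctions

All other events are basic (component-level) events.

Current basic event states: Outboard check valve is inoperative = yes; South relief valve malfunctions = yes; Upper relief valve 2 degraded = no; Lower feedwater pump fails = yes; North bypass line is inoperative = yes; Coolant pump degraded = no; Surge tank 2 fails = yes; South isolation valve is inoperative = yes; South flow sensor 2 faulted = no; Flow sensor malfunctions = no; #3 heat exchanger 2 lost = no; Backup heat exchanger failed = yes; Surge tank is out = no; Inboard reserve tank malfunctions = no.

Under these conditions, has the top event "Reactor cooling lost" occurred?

Yes

Secondary loop fails [OR]: Backup heat exchanger failed=occurs, Flow sensor malfunctions=not → at least one input occurs → occurs.
Makeup line lost [OR]: Surge tank is out=not, Secondary loop fails=occurs → at least one input occurs → occurs.
Emergency loop unavailable [OR]: Outboard check valve is inoperative=occurs, Coolant pump degraded=not → at least one input occurs → occurs.
Heat-sink path lost [OR]: South isolation valve is inoperative=occurs, Inboard reserve tank malfunctions=not → at least one input occurs → occurs.
Primary loop unavailable [AND]: Emergency loop unavailable=occurs, North bypass line is inoperative=occurs, Heat-sink path lost=occurs → all inputs occur → occurs.
Recirculation branch down [AND]: South relief valve malfunctions=occurs, Lower feedwater pump fails=occurs, Primary loop unavailable=occurs, Surge tank 2 fails=occurs → all inputs occur → occurs.
Secondary loop 2 inoperative [AND]: Makeup line lost=occurs, Recirculation branch down=occurs → all inputs occur → occurs.
Reactor cooling lost [OR]: Secondary loop 2 inoperative=occurs, #3 heat exchanger 2 lost=not, South flow sensor 2 faulted=not, Upper relief valve 2 degraded=not → at least one input occurs → occurs.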